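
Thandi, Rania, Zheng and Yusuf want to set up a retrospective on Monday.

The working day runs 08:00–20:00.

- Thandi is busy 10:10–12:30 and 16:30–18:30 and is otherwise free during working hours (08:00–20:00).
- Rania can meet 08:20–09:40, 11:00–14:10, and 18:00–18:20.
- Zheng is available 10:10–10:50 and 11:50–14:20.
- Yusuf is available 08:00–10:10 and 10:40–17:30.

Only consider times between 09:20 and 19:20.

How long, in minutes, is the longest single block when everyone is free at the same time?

Thandi free within 08:00–20:00: 08:00–10:10, 12:30–16:30, 18:30–20:00.
Thandi ∩ Rania: 08:20–09:40, 12:30–14:10.
Thandi ∩ Rania ∩ Zheng: 12:30–14:10.
Thandi ∩ Rania ∩ Zheng ∩ Yusuf: 12:30–14:10.
Restricted to 09:20–19:20: 12:30–14:10.
Single common window of 100 minutes.

100 minutes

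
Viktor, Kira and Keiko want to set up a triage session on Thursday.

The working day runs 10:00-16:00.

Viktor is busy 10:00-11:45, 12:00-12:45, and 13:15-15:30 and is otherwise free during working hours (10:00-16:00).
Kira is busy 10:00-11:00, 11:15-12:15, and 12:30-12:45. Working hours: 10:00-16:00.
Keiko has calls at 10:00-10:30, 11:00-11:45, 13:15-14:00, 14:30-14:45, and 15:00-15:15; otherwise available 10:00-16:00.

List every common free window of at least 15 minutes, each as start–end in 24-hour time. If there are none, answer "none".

12:45–13:15, 15:30–16:00

Viktor free within 10:00–16:00: 11:45–12:00, 12:45–13:15, 15:30–16:00.
Kira free within 10:00–16:00: 11:00–11:15, 12:15–12:30, 12:45–16:00.
Keiko free within 10:00–16:00: 10:30–11:00, 11:45–13:15, 14:00–14:30, 14:45–15:00, 15:15–16:00.
Viktor ∩ Kira: 12:45–13:15, 15:30–16:00.
Viktor ∩ Kira ∩ Keiko: 12:45–13:15, 15:30–16:00.
Windows ≥ 15 min: 12:45–13:15, 15:30–16:00.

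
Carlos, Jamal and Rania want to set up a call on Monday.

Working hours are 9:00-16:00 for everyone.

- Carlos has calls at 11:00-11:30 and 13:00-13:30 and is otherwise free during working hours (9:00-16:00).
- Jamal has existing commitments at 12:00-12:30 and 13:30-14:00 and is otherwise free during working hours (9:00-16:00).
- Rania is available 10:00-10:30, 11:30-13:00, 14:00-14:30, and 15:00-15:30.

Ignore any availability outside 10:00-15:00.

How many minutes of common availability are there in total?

120 minutes

Carlos free within 09:00–16:00: 09:00–11:00, 11:30–13:00, 13:30–16:00.
Jamal free within 09:00–16:00: 09:00–12:00, 12:30–13:30, 14:00–16:00.
Carlos ∩ Jamal: 09:00–11:00, 11:30–12:00, 12:30–13:00, 14:00–16:00.
Carlos ∩ Jamal ∩ Rania: 10:00–10:30, 11:30–12:00, 12:30–13:00, 14:00–14:30, 15:00–15:30.
Restricted to 10:00–15:00: 10:00–10:30, 11:30–12:00, 12:30–13:00, 14:00–14:30.
Total common minutes: 30 + 30 + 30 + 30 = 120.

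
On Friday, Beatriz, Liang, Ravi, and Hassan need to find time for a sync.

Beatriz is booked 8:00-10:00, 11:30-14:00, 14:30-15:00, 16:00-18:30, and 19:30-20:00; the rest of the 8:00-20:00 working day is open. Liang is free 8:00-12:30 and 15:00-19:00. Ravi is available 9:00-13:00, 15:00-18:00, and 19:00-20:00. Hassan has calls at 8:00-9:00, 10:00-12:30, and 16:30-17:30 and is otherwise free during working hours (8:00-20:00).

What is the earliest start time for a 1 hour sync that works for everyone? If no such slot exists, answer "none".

15:00

Beatriz free within 08:00–20:00: 10:00–11:30, 14:00–14:30, 15:00–16:00, 18:30–19:30.
Hassan free within 08:00–20:00: 09:00–10:00, 12:30–16:30, 17:30–20:00.
Beatriz ∩ Liang: 10:00–11:30, 15:00–16:00, 18:30–19:00.
Beatriz ∩ Liang ∩ Ravi: 10:00–11:30, 15:00–16:00.
Beatriz ∩ Liang ∩ Ravi ∩ Hassan: 15:00–16:00.
Windows ≥ 60 min: 15:00–16:00.
Earliest such window starts at 15:00.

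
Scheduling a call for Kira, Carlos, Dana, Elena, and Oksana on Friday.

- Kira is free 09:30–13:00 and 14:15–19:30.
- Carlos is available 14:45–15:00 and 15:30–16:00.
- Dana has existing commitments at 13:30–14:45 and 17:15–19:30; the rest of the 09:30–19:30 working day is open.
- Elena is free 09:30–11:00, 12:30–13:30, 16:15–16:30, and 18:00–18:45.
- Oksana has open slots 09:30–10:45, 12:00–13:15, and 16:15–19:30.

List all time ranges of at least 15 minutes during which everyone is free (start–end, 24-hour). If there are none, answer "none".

none

Dana free within 09:30–19:30: 09:30–13:30, 14:45–17:15.
Kira ∩ Carlos: 14:45–15:00, 15:30–16:00.
Kira ∩ Carlos ∩ Dana: 14:45–15:00, 15:30–16:00.
Kira ∩ Carlos ∩ Dana ∩ Elena: (none).
Kira ∩ Carlos ∩ Dana ∩ Elena ∩ Oksana: (none).
Windows ≥ 15 min: (none).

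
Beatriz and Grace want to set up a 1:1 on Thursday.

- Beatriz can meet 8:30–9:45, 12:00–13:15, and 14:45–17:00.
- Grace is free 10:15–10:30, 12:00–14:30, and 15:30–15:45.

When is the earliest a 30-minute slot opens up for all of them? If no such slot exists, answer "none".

Beatriz ∩ Grace: 12:00–13:15, 15:30–15:45.
Windows ≥ 30 min: 12:00–13:15.
Earliest such window starts at 12:00.

12:00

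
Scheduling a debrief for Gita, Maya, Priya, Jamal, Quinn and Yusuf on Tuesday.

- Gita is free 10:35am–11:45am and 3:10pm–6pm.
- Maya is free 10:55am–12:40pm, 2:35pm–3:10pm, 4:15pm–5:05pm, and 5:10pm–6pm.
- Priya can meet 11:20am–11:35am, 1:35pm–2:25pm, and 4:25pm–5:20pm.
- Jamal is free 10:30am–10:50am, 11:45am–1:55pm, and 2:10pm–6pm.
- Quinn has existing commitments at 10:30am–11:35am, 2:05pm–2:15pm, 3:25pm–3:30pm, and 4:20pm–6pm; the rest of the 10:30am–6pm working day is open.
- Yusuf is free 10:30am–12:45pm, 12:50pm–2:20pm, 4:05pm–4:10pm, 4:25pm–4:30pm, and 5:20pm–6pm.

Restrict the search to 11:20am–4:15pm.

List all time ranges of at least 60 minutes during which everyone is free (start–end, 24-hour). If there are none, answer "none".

none

Quinn free within 10:30–18:00: 11:35–14:05, 14:15–15:25, 15:30–16:20.
Gita ∩ Maya: 10:55–11:45, 16:15–17:05, 17:10–18:00.
Gita ∩ Maya ∩ Priya: 11:20–11:35, 16:25–17:05, 17:10–17:20.
Gita ∩ Maya ∩ Priya ∩ Jamal: 16:25–17:05, 17:10–17:20.
Gita ∩ Maya ∩ Priya ∩ Jamal ∩ Quinn: (none).
Gita ∩ Maya ∩ Priya ∩ Jamal ∩ Quinn ∩ Yusuf: (none).
Restricted to 11:20–16:15: (none).
Windows ≥ 60 min: (none).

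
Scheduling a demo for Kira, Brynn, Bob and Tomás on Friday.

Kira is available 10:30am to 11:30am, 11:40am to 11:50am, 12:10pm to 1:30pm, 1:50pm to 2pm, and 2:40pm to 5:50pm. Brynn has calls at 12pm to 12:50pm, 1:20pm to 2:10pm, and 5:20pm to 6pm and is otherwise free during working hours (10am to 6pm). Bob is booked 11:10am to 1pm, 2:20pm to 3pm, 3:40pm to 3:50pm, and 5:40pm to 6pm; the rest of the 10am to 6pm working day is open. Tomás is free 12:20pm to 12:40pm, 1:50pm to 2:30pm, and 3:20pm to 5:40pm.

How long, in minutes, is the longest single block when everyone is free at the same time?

Brynn free within 10:00–18:00: 10:00–12:00, 12:50–13:20, 14:10–17:20.
Bob free within 10:00–18:00: 10:00–11:10, 13:00–14:20, 15:00–15:40, 15:50–17:40.
Kira ∩ Brynn: 10:30–11:30, 11:40–11:50, 12:50–13:20, 14:40–17:20.
Kira ∩ Brynn ∩ Bob: 10:30–11:10, 13:00–13:20, 15:00–15:40, 15:50–17:20.
Kira ∩ Brynn ∩ Bob ∩ Tomás: 15:20–15:40, 15:50–17:20.
Common window lengths: 20, 90 min; longest is 90.

90 minutes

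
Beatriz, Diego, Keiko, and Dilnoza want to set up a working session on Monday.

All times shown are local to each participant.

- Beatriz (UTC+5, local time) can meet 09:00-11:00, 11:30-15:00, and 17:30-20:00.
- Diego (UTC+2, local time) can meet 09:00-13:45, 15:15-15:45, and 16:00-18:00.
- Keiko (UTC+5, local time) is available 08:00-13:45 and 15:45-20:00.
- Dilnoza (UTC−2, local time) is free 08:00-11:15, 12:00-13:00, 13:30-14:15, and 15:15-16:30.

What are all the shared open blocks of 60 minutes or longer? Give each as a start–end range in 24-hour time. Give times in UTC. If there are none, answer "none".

14:00–15:00

Beatriz → UTC: 04:00–06:00, 06:30–10:00, 12:30–15:00.
Diego → UTC: 07:00–11:45, 13:15–13:45, 14:00–16:00.
Keiko → UTC: 03:00–08:45, 10:45–15:00.
Dilnoza → UTC: 10:00–13:15, 14:00–15:00, 15:30–16:15, 17:15–18:30.
Beatriz ∩ Diego: 07:00–10:00, 13:15–13:45, 14:00–15:00.
Beatriz ∩ Diego ∩ Keiko: 07:00–08:45, 13:15–13:45, 14:00–15:00.
Beatriz ∩ Diego ∩ Keiko ∩ Dilnoza: 14:00–15:00.
Windows ≥ 60 min: 14:00–15:00.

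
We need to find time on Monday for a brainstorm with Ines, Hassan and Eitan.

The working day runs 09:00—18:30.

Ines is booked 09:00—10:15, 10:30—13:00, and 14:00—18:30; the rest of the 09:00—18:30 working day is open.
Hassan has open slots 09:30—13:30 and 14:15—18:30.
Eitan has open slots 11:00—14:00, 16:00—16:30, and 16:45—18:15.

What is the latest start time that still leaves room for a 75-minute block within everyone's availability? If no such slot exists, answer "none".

Ines free within 09:00–18:30: 10:15–10:30, 13:00–14:00.
Ines ∩ Hassan: 10:15–10:30, 13:00–13:30.
Ines ∩ Hassan ∩ Eitan: 13:00–13:30.
Windows ≥ 75 min: (none).

none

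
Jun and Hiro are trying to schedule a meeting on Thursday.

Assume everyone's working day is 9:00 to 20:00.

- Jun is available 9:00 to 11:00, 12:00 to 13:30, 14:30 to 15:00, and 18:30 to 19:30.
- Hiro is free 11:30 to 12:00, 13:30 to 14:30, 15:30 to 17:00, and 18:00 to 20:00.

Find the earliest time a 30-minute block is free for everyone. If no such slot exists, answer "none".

Jun ∩ Hiro: 18:30–19:30.
Windows ≥ 30 min: 18:30–19:30.
Earliest such window starts at 18:30.

18:30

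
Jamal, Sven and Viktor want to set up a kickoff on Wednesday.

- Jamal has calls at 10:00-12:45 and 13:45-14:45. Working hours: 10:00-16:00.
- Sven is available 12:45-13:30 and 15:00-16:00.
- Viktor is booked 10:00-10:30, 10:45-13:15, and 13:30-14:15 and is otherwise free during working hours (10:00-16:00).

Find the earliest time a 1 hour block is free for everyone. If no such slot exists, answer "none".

Jamal free within 10:00–16:00: 12:45–13:45, 14:45–16:00.
Viktor free within 10:00–16:00: 10:30–10:45, 13:15–13:30, 14:15–16:00.
Jamal ∩ Sven: 12:45–13:30, 15:00–16:00.
Jamal ∩ Sven ∩ Viktor: 13:15–13:30, 15:00–16:00.
Windows ≥ 60 min: 15:00–16:00.
Earliest such window starts at 15:00.

15:00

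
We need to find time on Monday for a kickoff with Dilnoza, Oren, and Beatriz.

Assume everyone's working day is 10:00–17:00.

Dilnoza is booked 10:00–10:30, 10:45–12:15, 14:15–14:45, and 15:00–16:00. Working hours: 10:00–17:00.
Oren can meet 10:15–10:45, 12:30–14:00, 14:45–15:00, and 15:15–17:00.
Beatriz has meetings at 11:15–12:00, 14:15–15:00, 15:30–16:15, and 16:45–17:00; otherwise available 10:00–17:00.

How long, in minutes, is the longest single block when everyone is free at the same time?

90 minutes

Dilnoza free within 10:00–17:00: 10:30–10:45, 12:15–14:15, 14:45–15:00, 16:00–17:00.
Beatriz free within 10:00–17:00: 10:00–11:15, 12:00–14:15, 15:00–15:30, 16:15–16:45.
Dilnoza ∩ Oren: 10:30–10:45, 12:30–14:00, 14:45–15:00, 16:00–17:00.
Dilnoza ∩ Oren ∩ Beatriz: 10:30–10:45, 12:30–14:00, 16:15–16:45.
Common window lengths: 15, 90, 30 min; longest is 90.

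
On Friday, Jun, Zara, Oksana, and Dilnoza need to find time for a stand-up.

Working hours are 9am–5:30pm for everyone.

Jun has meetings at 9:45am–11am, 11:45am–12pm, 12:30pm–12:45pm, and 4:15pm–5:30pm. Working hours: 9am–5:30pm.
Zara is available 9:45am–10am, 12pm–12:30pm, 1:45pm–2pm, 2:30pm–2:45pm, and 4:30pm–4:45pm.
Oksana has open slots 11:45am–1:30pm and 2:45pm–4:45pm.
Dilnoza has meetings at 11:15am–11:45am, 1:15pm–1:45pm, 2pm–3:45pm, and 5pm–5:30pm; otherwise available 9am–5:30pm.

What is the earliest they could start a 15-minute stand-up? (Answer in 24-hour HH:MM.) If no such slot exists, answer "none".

Jun free within 09:00–17:30: 09:00–09:45, 11:00–11:45, 12:00–12:30, 12:45–16:15.
Dilnoza free within 09:00–17:30: 09:00–11:15, 11:45–13:15, 13:45–14:00, 15:45–17:00.
Jun ∩ Zara: 12:00–12:30, 13:45–14:00, 14:30–14:45.
Jun ∩ Zara ∩ Oksana: 12:00–12:30.
Jun ∩ Zara ∩ Oksana ∩ Dilnoza: 12:00–12:30.
Windows ≥ 15 min: 12:00–12:30.
Earliest such window starts at 12:00.

12:00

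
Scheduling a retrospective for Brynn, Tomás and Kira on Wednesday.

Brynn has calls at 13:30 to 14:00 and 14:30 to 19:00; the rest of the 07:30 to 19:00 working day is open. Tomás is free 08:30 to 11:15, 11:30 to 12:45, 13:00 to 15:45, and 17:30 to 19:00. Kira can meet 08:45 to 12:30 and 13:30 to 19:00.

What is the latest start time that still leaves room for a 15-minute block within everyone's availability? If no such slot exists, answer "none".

14:15

Brynn free within 07:30–19:00: 07:30–13:30, 14:00–14:30.
Brynn ∩ Tomás: 08:30–11:15, 11:30–12:45, 13:00–13:30, 14:00–14:30.
Brynn ∩ Tomás ∩ Kira: 08:45–11:15, 11:30–12:30, 14:00–14:30.
Windows ≥ 15 min: 08:45–11:15, 11:30–12:30, 14:00–14:30.
Latest start in the last window 14:00–14:30 is 14:30 − 15 min = 14:15.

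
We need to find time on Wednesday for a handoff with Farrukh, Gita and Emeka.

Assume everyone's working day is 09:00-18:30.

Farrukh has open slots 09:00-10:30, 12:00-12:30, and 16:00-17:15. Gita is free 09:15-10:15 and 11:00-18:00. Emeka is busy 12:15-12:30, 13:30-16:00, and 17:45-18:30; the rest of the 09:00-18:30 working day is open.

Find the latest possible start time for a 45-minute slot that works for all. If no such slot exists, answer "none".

Emeka free within 09:00–18:30: 09:00–12:15, 12:30–13:30, 16:00–17:45.
Farrukh ∩ Gita: 09:15–10:15, 12:00–12:30, 16:00–17:15.
Farrukh ∩ Gita ∩ Emeka: 09:15–10:15, 12:00–12:15, 16:00–17:15.
Windows ≥ 45 min: 09:15–10:15, 16:00–17:15.
Latest start in the last window 16:00–17:15 is 17:15 − 45 min = 16:30.

16:30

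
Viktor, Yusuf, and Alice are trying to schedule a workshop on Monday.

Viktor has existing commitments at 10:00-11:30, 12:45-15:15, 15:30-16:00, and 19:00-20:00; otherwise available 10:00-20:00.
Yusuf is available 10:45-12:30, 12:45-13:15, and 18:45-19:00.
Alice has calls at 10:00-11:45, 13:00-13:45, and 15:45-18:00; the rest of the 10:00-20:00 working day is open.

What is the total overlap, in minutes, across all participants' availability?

Viktor free within 10:00–20:00: 11:30–12:45, 15:15–15:30, 16:00–19:00.
Alice free within 10:00–20:00: 11:45–13:00, 13:45–15:45, 18:00–20:00.
Viktor ∩ Yusuf: 11:30–12:30, 18:45–19:00.
Viktor ∩ Yusuf ∩ Alice: 11:45–12:30, 18:45–19:00.
Total common minutes: 45 + 15 = 60.

60 minutes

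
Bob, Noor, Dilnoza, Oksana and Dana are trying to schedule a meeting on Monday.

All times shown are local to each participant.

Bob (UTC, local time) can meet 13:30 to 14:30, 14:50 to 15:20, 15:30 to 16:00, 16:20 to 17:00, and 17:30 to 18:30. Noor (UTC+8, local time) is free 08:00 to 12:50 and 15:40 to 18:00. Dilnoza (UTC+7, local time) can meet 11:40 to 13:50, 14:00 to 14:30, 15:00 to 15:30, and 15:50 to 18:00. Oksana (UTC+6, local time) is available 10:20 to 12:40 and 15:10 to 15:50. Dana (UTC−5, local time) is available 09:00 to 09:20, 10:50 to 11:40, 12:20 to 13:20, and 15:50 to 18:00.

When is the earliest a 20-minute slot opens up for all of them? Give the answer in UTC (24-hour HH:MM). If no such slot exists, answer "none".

Bob → UTC: 13:30–14:30, 14:50–15:20, 15:30–16:00, 16:20–17:00, 17:30–18:30.
Noor → UTC: 00:00–04:50, 07:40–10:00.
Dilnoza → UTC: 04:40–06:50, 07:00–07:30, 08:00–08:30, 08:50–11:00.
Oksana → UTC: 04:20–06:40, 09:10–09:50.
Dana → UTC: 14:00–14:20, 15:50–16:40, 17:20–18:20, 20:50–23:00.
Bob ∩ Noor: (none).
Bob ∩ Noor ∩ Dilnoza: (none).
Bob ∩ Noor ∩ Dilnoza ∩ Oksana: (none).
Bob ∩ Noor ∩ Dilnoza ∩ Oksana ∩ Dana: (none).
Windows ≥ 20 min: (none).

none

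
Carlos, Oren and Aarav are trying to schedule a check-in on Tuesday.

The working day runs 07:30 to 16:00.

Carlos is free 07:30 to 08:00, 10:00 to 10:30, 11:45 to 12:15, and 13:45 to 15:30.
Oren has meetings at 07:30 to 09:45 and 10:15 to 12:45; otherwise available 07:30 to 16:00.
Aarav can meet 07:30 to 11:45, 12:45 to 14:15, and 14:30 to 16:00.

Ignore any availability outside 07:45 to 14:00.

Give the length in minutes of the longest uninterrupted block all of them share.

Oren free within 07:30–16:00: 09:45–10:15, 12:45–16:00.
Carlos ∩ Oren: 10:00–10:15, 13:45–15:30.
Carlos ∩ Oren ∩ Aarav: 10:00–10:15, 13:45–14:15, 14:30–15:30.
Restricted to 07:45–14:00: 10:00–10:15, 13:45–14:00.
Common window lengths: 15, 15 min; longest is 15.

15 minutes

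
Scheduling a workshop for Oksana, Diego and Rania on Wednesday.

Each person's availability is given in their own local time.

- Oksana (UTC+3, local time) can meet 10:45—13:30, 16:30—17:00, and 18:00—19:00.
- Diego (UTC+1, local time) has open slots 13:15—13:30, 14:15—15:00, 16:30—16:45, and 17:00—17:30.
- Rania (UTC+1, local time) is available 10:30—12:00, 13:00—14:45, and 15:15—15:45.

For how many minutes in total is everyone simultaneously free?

Oksana → UTC: 07:45–10:30, 13:30–14:00, 15:00–16:00.
Diego → UTC: 12:15–12:30, 13:15–14:00, 15:30–15:45, 16:00–16:30.
Rania → UTC: 09:30–11:00, 12:00–13:45, 14:15–14:45.
Oksana ∩ Diego: 13:30–14:00, 15:30–15:45.
Oksana ∩ Diego ∩ Rania: 13:30–13:45.
Total common minutes: 15.

15 minutes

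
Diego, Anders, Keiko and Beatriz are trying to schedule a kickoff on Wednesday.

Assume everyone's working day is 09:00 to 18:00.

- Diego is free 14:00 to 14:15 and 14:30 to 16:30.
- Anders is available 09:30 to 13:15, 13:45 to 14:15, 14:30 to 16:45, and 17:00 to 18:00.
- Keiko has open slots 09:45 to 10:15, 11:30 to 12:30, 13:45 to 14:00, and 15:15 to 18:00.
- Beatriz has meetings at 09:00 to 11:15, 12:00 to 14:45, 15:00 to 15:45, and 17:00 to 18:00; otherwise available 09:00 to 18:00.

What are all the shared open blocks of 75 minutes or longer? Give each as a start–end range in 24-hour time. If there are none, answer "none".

none

Beatriz free within 09:00–18:00: 11:15–12:00, 14:45–15:00, 15:45–17:00.
Diego ∩ Anders: 14:00–14:15, 14:30–16:30.
Diego ∩ Anders ∩ Keiko: 15:15–16:30.
Diego ∩ Anders ∩ Keiko ∩ Beatriz: 15:45–16:30.
Windows ≥ 75 min: (none).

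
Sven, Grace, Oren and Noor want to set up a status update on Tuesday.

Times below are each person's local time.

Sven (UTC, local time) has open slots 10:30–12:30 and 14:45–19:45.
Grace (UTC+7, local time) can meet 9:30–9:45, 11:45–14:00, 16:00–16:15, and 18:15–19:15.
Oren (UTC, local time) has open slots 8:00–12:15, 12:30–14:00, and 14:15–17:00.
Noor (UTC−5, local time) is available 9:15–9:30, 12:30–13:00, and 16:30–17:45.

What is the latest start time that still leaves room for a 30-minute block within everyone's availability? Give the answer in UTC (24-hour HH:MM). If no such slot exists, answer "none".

none

Sven → UTC: 10:30–12:30, 14:45–19:45.
Grace → UTC: 02:30–02:45, 04:45–07:00, 09:00–09:15, 11:15–12:15.
Oren → UTC: 08:00–12:15, 12:30–14:00, 14:15–17:00.
Noor → UTC: 14:15–14:30, 17:30–18:00, 21:30–22:45.
Sven ∩ Grace: 11:15–12:15.
Sven ∩ Grace ∩ Oren: 11:15–12:15.
Sven ∩ Grace ∩ Oren ∩ Noor: (none).
Windows ≥ 30 min: (none).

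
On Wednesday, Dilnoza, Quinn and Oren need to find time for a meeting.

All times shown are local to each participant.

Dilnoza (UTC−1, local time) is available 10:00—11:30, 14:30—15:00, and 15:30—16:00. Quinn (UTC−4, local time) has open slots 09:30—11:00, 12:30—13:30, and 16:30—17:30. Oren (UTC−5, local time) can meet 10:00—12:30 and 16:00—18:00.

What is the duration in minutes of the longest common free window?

Dilnoza → UTC: 11:00–12:30, 15:30–16:00, 16:30–17:00.
Quinn → UTC: 13:30–15:00, 16:30–17:30, 20:30–21:30.
Oren → UTC: 15:00–17:30, 21:00–23:00.
Dilnoza ∩ Quinn: 16:30–17:00.
Dilnoza ∩ Quinn ∩ Oren: 16:30–17:00.
Single common window of 30 minutes.

30 minutes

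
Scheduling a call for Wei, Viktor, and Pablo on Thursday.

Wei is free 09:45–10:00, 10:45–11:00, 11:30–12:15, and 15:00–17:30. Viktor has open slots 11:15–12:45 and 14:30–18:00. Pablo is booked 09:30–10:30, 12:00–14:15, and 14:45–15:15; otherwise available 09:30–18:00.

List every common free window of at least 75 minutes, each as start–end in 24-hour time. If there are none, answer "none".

Pablo free within 09:30–18:00: 10:30–12:00, 14:15–14:45, 15:15–18:00.
Wei ∩ Viktor: 11:30–12:15, 15:00–17:30.
Wei ∩ Viktor ∩ Pablo: 11:30–12:00, 15:15–17:30.
Windows ≥ 75 min: 15:15–17:30.

15:15–17:30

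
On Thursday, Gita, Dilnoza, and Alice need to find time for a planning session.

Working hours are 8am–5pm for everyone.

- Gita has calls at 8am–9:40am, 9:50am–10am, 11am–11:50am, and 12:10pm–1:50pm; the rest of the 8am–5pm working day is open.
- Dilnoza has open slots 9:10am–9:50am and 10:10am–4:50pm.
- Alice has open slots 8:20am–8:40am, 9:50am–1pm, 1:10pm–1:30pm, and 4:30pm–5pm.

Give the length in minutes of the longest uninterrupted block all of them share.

50 minutes

Gita free within 08:00–17:00: 09:40–09:50, 10:00–11:00, 11:50–12:10, 13:50–17:00.
Gita ∩ Dilnoza: 09:40–09:50, 10:10–11:00, 11:50–12:10, 13:50–16:50.
Gita ∩ Dilnoza ∩ Alice: 10:10–11:00, 11:50–12:10, 16:30–16:50.
Common window lengths: 50, 20, 20 min; longest is 50.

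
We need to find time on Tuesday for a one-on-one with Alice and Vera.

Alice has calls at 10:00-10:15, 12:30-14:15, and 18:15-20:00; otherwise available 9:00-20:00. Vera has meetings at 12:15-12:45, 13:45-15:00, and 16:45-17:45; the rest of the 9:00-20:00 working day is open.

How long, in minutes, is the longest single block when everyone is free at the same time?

120 minutes

Alice free within 09:00–20:00: 09:00–10:00, 10:15–12:30, 14:15–18:15.
Vera free within 09:00–20:00: 09:00–12:15, 12:45–13:45, 15:00–16:45, 17:45–20:00.
Alice ∩ Vera: 09:00–10:00, 10:15–12:15, 15:00–16:45, 17:45–18:15.
Common window lengths: 60, 120, 105, 30 min; longest is 120.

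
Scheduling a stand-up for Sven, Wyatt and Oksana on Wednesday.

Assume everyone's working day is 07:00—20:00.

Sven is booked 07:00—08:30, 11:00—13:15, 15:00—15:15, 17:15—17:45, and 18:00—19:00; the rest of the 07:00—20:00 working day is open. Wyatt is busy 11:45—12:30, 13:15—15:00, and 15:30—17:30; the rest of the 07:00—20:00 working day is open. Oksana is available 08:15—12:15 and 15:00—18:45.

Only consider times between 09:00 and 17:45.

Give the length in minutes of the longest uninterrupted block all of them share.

Sven free within 07:00–20:00: 08:30–11:00, 13:15–15:00, 15:15–17:15, 17:45–18:00, 19:00–20:00.
Wyatt free within 07:00–20:00: 07:00–11:45, 12:30–13:15, 15:00–15:30, 17:30–20:00.
Sven ∩ Wyatt: 08:30–11:00, 15:15–15:30, 17:45–18:00, 19:00–20:00.
Sven ∩ Wyatt ∩ Oksana: 08:30–11:00, 15:15–15:30, 17:45–18:00.
Restricted to 09:00–17:45: 09:00–11:00, 15:15–15:30.
Common window lengths: 120, 15 min; longest is 120.

120 minutes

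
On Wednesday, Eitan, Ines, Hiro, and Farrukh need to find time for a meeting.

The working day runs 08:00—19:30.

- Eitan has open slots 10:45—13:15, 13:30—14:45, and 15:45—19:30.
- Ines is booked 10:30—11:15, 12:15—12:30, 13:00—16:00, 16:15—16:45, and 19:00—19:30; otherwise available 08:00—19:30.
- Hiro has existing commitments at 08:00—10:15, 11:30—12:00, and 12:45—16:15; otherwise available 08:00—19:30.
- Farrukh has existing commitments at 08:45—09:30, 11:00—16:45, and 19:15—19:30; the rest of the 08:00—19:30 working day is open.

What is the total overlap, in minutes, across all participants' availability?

135 minutes

Ines free within 08:00–19:30: 08:00–10:30, 11:15–12:15, 12:30–13:00, 16:00–16:15, 16:45–19:00.
Hiro free within 08:00–19:30: 10:15–11:30, 12:00–12:45, 16:15–19:30.
Farrukh free within 08:00–19:30: 08:00–08:45, 09:30–11:00, 16:45–19:15.
Eitan ∩ Ines: 11:15–12:15, 12:30–13:00, 16:00–16:15, 16:45–19:00.
Eitan ∩ Ines ∩ Hiro: 11:15–11:30, 12:00–12:15, 12:30–12:45, 16:45–19:00.
Eitan ∩ Ines ∩ Hiro ∩ Farrukh: 16:45–19:00.
Total common minutes: 135.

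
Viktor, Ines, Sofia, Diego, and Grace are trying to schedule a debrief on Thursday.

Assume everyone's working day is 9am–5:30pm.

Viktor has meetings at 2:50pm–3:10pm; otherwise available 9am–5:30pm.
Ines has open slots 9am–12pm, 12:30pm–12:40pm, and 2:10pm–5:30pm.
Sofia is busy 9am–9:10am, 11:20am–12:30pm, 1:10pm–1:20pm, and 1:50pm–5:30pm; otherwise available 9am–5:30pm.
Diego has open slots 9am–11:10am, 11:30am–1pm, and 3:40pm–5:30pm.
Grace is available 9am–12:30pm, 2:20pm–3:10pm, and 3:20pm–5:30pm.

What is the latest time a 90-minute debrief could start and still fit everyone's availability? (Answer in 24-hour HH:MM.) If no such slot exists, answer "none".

09:40

Viktor free within 09:00–17:30: 09:00–14:50, 15:10–17:30.
Sofia free within 09:00–17:30: 09:10–11:20, 12:30–13:10, 13:20–13:50.
Viktor ∩ Ines: 09:00–12:00, 12:30–12:40, 14:10–14:50, 15:10–17:30.
Viktor ∩ Ines ∩ Sofia: 09:10–11:20, 12:30–12:40.
Viktor ∩ Ines ∩ Sofia ∩ Diego: 09:10–11:10, 12:30–12:40.
Viktor ∩ Ines ∩ Sofia ∩ Diego ∩ Grace: 09:10–11:10.
Windows ≥ 90 min: 09:10–11:10.
Latest start in the last window 09:10–11:10 is 11:10 − 90 min = 09:40.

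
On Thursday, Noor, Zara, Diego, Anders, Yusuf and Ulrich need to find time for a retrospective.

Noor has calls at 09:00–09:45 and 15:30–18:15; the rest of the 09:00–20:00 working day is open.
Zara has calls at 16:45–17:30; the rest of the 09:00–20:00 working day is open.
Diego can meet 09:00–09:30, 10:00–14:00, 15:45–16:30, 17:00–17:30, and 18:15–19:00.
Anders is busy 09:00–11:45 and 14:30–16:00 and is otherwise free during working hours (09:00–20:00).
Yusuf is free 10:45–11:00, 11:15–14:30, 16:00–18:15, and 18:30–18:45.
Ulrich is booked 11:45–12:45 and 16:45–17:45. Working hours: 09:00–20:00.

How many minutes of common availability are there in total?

90 minutes

Noor free within 09:00–20:00: 09:45–15:30, 18:15–20:00.
Zara free within 09:00–20:00: 09:00–16:45, 17:30–20:00.
Anders free within 09:00–20:00: 11:45–14:30, 16:00–20:00.
Ulrich free within 09:00–20:00: 09:00–11:45, 12:45–16:45, 17:45–20:00.
Noor ∩ Zara: 09:45–15:30, 18:15–20:00.
Noor ∩ Zara ∩ Diego: 10:00–14:00, 18:15–19:00.
Noor ∩ Zara ∩ Diego ∩ Anders: 11:45–14:00, 18:15–19:00.
Noor ∩ Zara ∩ Diego ∩ Anders ∩ Yusuf: 11:45–14:00, 18:30–18:45.
Noor ∩ Zara ∩ Diego ∩ Anders ∩ Yusuf ∩ Ulrich: 12:45–14:00, 18:30–18:45.
Total common minutes: 75 + 15 = 90.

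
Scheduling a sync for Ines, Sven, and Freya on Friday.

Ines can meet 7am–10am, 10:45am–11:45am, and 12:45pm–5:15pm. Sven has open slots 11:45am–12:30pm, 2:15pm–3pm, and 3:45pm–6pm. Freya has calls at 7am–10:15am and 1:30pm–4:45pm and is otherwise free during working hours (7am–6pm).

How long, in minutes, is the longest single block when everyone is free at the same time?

Freya free within 07:00–18:00: 10:15–13:30, 16:45–18:00.
Ines ∩ Sven: 14:15–15:00, 15:45–17:15.
Ines ∩ Sven ∩ Freya: 16:45–17:15.
Single common window of 30 minutes.

30 minutes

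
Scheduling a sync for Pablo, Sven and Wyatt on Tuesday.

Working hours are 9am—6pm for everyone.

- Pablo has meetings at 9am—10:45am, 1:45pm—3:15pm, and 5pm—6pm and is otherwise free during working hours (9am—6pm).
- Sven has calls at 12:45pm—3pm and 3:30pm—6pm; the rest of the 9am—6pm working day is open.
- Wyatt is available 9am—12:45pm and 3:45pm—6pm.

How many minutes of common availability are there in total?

120 minutes

Pablo free within 09:00–18:00: 10:45–13:45, 15:15–17:00.
Sven free within 09:00–18:00: 09:00–12:45, 15:00–15:30.
Pablo ∩ Sven: 10:45–12:45, 15:15–15:30.
Pablo ∩ Sven ∩ Wyatt: 10:45–12:45.
Total common minutes: 120.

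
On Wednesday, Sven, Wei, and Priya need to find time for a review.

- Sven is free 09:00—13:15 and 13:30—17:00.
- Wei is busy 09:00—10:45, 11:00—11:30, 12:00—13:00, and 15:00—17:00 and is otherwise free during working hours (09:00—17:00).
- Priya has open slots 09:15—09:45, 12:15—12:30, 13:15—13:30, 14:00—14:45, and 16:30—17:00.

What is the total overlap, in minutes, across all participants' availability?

45 minutes

Wei free within 09:00–17:00: 10:45–11:00, 11:30–12:00, 13:00–15:00.
Sven ∩ Wei: 10:45–11:00, 11:30–12:00, 13:00–13:15, 13:30–15:00.
Sven ∩ Wei ∩ Priya: 14:00–14:45.
Total common minutes: 45.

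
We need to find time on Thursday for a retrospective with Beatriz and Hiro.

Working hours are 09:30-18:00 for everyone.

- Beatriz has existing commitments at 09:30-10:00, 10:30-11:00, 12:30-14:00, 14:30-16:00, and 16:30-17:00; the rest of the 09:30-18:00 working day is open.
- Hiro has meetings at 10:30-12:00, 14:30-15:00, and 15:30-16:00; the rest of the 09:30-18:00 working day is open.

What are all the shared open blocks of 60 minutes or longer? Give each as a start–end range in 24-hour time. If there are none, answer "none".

17:00–18:00

Beatriz free within 09:30–18:00: 10:00–10:30, 11:00–12:30, 14:00–14:30, 16:00–16:30, 17:00–18:00.
Hiro free within 09:30–18:00: 09:30–10:30, 12:00–14:30, 15:00–15:30, 16:00–18:00.
Beatriz ∩ Hiro: 10:00–10:30, 12:00–12:30, 14:00–14:30, 16:00–16:30, 17:00–18:00.
Windows ≥ 60 min: 17:00–18:00.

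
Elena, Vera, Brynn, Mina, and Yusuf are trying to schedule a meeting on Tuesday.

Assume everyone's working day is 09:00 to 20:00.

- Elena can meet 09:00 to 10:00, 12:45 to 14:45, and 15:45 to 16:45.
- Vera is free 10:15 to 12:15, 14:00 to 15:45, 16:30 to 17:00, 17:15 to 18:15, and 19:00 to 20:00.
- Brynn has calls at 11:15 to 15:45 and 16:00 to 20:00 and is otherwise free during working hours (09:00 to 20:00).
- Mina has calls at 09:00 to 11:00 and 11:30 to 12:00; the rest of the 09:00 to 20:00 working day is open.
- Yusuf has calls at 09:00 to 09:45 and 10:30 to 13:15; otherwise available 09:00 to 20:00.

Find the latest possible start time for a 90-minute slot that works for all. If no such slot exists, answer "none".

Brynn free within 09:00–20:00: 09:00–11:15, 15:45–16:00.
Mina free within 09:00–20:00: 11:00–11:30, 12:00–20:00.
Yusuf free within 09:00–20:00: 09:45–10:30, 13:15–20:00.
Elena ∩ Vera: 14:00–14:45, 16:30–16:45.
Elena ∩ Vera ∩ Brynn: (none).
Elena ∩ Vera ∩ Brynn ∩ Mina: (none).
Elena ∩ Vera ∩ Brynn ∩ Mina ∩ Yusuf: (none).
Windows ≥ 90 min: (none).

none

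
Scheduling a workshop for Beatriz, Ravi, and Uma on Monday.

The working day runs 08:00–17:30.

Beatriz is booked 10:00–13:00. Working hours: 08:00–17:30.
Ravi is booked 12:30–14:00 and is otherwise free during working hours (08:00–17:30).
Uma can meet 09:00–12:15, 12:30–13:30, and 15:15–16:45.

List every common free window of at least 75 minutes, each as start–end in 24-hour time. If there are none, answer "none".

15:15–16:45

Beatriz free within 08:00–17:30: 08:00–10:00, 13:00–17:30.
Ravi free within 08:00–17:30: 08:00–12:30, 14:00–17:30.
Beatriz ∩ Ravi: 08:00–10:00, 14:00–17:30.
Beatriz ∩ Ravi ∩ Uma: 09:00–10:00, 15:15–16:45.
Windows ≥ 75 min: 15:15–16:45.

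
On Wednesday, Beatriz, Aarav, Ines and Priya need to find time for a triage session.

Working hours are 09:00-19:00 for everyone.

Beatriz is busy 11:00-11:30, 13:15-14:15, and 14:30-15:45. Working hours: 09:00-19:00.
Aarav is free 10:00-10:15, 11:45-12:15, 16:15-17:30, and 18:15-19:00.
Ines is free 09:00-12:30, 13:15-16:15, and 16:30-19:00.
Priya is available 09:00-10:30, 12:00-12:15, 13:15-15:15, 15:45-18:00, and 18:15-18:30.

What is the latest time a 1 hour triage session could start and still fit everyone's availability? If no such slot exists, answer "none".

16:30

Beatriz free within 09:00–19:00: 09:00–11:00, 11:30–13:15, 14:15–14:30, 15:45–19:00.
Beatriz ∩ Aarav: 10:00–10:15, 11:45–12:15, 16:15–17:30, 18:15–19:00.
Beatriz ∩ Aarav ∩ Ines: 10:00–10:15, 11:45–12:15, 16:30–17:30, 18:15–19:00.
Beatriz ∩ Aarav ∩ Ines ∩ Priya: 10:00–10:15, 12:00–12:15, 16:30–17:30, 18:15–18:30.
Windows ≥ 60 min: 16:30–17:30.
Latest start in the last window 16:30–17:30 is 17:30 − 60 min = 16:30.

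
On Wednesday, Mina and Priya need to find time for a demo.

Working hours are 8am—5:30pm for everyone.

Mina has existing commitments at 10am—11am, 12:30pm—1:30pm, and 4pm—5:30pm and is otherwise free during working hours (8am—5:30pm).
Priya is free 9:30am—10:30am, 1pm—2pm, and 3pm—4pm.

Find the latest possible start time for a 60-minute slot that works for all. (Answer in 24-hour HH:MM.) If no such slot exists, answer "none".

Mina free within 08:00–17:30: 08:00–10:00, 11:00–12:30, 13:30–16:00.
Mina ∩ Priya: 09:30–10:00, 13:30–14:00, 15:00–16:00.
Windows ≥ 60 min: 15:00–16:00.
Latest start in the last window 15:00–16:00 is 16:00 − 60 min = 15:00.

15:00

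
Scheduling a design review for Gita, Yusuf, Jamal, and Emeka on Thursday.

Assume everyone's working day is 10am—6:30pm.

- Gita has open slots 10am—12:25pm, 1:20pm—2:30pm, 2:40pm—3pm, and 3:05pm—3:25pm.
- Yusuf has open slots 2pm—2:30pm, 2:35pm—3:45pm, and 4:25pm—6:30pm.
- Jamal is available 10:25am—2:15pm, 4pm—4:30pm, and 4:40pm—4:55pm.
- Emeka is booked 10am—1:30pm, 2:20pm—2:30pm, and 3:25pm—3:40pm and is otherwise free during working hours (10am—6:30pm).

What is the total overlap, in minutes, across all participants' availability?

Emeka free within 10:00–18:30: 13:30–14:20, 14:30–15:25, 15:40–18:30.
Gita ∩ Yusuf: 14:00–14:30, 14:40–15:00, 15:05–15:25.
Gita ∩ Yusuf ∩ Jamal: 14:00–14:15.
Gita ∩ Yusuf ∩ Jamal ∩ Emeka: 14:00–14:15.
Total common minutes: 15.

15 minutes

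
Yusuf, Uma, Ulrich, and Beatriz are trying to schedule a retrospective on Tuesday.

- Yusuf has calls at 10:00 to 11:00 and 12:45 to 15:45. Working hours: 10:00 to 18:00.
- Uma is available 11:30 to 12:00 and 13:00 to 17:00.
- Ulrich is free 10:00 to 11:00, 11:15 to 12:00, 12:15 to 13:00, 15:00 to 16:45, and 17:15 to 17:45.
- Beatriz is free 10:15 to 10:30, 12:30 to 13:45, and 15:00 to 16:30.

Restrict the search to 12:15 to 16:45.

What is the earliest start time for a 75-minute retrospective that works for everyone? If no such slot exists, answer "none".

none

Yusuf free within 10:00–18:00: 11:00–12:45, 15:45–18:00.
Yusuf ∩ Uma: 11:30–12:00, 15:45–17:00.
Yusuf ∩ Uma ∩ Ulrich: 11:30–12:00, 15:45–16:45.
Yusuf ∩ Uma ∩ Ulrich ∩ Beatriz: 15:45–16:30.
Restricted to 12:15–16:45: 15:45–16:30.
Windows ≥ 75 min: (none).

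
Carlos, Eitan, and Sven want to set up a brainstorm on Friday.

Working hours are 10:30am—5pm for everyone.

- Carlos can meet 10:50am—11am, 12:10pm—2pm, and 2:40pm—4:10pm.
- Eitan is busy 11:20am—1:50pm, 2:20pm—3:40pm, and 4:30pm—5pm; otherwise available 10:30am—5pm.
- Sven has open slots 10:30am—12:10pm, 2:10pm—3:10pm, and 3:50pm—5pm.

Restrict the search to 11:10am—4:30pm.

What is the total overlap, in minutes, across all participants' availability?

20 minutes

Eitan free within 10:30–17:00: 10:30–11:20, 13:50–14:20, 15:40–16:30.
Carlos ∩ Eitan: 10:50–11:00, 13:50–14:00, 15:40–16:10.
Carlos ∩ Eitan ∩ Sven: 10:50–11:00, 15:50–16:10.
Restricted to 11:10–16:30: 15:50–16:10.
Total common minutes: 20.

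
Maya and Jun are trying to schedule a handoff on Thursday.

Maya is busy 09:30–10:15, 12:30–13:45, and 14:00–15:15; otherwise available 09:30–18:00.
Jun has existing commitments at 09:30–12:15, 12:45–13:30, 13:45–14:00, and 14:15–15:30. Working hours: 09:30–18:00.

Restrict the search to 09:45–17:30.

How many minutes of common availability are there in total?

135 minutes

Maya free within 09:30–18:00: 10:15–12:30, 13:45–14:00, 15:15–18:00.
Jun free within 09:30–18:00: 12:15–12:45, 13:30–13:45, 14:00–14:15, 15:30–18:00.
Maya ∩ Jun: 12:15–12:30, 15:30–18:00.
Restricted to 09:45–17:30: 12:15–12:30, 15:30–17:30.
Total common minutes: 15 + 120 = 135.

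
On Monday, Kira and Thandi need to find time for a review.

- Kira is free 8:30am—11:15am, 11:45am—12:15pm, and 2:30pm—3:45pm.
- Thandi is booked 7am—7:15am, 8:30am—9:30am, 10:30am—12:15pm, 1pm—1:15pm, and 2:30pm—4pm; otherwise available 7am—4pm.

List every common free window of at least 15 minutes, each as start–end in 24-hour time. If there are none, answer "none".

Thandi free within 07:00–16:00: 07:15–08:30, 09:30–10:30, 12:15–13:00, 13:15–14:30.
Kira ∩ Thandi: 09:30–10:30.
Windows ≥ 15 min: 09:30–10:30.

09:30–10:30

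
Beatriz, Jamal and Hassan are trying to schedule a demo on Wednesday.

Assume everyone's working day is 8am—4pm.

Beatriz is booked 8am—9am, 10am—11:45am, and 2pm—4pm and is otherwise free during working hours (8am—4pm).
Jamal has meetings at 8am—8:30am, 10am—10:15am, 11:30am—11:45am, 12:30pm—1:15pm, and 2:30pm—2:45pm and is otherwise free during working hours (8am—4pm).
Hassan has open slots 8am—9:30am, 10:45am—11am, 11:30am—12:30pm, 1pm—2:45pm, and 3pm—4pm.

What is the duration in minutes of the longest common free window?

Beatriz free within 08:00–16:00: 09:00–10:00, 11:45–14:00.
Jamal free within 08:00–16:00: 08:30–10:00, 10:15–11:30, 11:45–12:30, 13:15–14:30, 14:45–16:00.
Beatriz ∩ Jamal: 09:00–10:00, 11:45–12:30, 13:15–14:00.
Beatriz ∩ Jamal ∩ Hassan: 09:00–09:30, 11:45–12:30, 13:15–14:00.
Common window lengths: 30, 45, 45 min; longest is 45.

45 minutes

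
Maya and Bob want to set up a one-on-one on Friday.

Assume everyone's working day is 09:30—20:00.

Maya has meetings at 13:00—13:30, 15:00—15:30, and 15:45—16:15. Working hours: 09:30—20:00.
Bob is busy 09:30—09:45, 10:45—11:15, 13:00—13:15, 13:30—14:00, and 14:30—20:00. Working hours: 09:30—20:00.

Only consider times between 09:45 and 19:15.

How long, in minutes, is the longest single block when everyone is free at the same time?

Maya free within 09:30–20:00: 09:30–13:00, 13:30–15:00, 15:30–15:45, 16:15–20:00.
Bob free within 09:30–20:00: 09:45–10:45, 11:15–13:00, 13:15–13:30, 14:00–14:30.
Maya ∩ Bob: 09:45–10:45, 11:15–13:00, 14:00–14:30.
Restricted to 09:45–19:15: 09:45–10:45, 11:15–13:00, 14:00–14:30.
Common window lengths: 60, 105, 30 min; longest is 105.

105 minutes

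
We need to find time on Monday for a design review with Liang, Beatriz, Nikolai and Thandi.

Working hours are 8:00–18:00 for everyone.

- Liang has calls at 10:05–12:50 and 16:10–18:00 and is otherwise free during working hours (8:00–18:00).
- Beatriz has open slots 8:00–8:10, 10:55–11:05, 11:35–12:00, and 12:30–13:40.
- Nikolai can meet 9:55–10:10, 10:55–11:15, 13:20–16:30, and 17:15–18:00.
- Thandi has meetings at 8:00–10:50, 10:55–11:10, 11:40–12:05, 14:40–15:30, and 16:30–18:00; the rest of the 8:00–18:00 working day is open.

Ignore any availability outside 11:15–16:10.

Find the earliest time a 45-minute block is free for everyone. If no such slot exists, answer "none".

Liang free within 08:00–18:00: 08:00–10:05, 12:50–16:10.
Thandi free within 08:00–18:00: 10:50–10:55, 11:10–11:40, 12:05–14:40, 15:30–16:30.
Liang ∩ Beatriz: 08:00–08:10, 12:50–13:40.
Liang ∩ Beatriz ∩ Nikolai: 13:20–13:40.
Liang ∩ Beatriz ∩ Nikolai ∩ Thandi: 13:20–13:40.
Restricted to 11:15–16:10: 13:20–13:40.
Windows ≥ 45 min: (none).

none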